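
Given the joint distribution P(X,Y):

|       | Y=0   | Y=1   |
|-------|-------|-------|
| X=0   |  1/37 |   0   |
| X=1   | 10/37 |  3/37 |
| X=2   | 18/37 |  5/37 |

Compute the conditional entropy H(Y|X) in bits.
0.7434 bits

H(Y|X) = H(X,Y) - H(X)

H(X,Y) = -Σ_{x,y} P(x,y) log₂ P(x,y). Per-cell terms -P(x,y)·log₂P(x,y):
  X=0: 0.1407960, 0.0000000
  X=1: 0.5101420, 0.2938776
  X=2: 0.5057165, 0.3902061
  (cells with P = 0 contribute 0)
Sum of the 6 terms: H(X,Y) = 1.840738 bits

Marginal of X (row sums):
  P(X=0) = 1/37 + 0 = 1/37
  P(X=1) = 10/37 + 3/37 = 13/37
  P(X=2) = 18/37 + 5/37 = 23/37
H(X) = -[(1/37)·log₂(1/37) + (13/37)·log₂(13/37) + (23/37)·log₂(23/37)]
  = 0.1407960 + 0.5301940 + 0.4263649 = 1.097355 bits

H(Y|X) = H(X,Y) - H(X) = 1.840738 - 1.097355 = 0.7434 bits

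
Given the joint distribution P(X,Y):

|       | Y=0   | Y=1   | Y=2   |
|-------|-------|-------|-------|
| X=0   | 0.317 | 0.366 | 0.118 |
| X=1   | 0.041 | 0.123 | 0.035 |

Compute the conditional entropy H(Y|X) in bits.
1.4301 bits

H(Y|X) = H(X,Y) - H(X)

H(X,Y) = -Σ_{x,y} P(x,y) log₂ P(x,y). Per-cell terms -P(x,y)·log₂P(x,y):
  X=0: 0.5254, 0.5307, 0.3638
  X=1: 0.1889, 0.3719, 0.1693
Sum of the 6 terms: H(X,Y) = 2.1500 bits

Marginal of X (row sums):
  P(X=0) = 0.317 + 0.366 + 0.118 = 0.801
  P(X=1) = 0.041 + 0.123 + 0.035 = 0.199
H(X) = -[0.801·log₂(0.801) + 0.199·log₂(0.199)]
  = 0.2564 + 0.4635 = 0.7199 bits

H(Y|X) = H(X,Y) - H(X) = 2.1500 - 0.7199 = 1.4301 bits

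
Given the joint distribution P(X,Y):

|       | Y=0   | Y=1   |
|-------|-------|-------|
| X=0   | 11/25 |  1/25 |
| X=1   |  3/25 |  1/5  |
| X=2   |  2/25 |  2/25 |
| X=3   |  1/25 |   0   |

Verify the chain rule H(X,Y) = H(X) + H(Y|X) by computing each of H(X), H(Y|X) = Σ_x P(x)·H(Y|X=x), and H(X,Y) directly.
H(X) = 1.6431 bits, H(Y|X) = 0.6641 bits, H(X,Y) = 2.3071 bits

Marginal of X (row sums):
  P(X=0) = 11/25 + 1/25 = 12/25
  P(X=1) = 3/25 + 1/5 = 8/25
  P(X=2) = 2/25 + 2/25 = 4/25
  P(X=3) = 1/25 + 0 = 1/25
H(X) = -[(12/25)·log₂(12/25) + (8/25)·log₂(8/25) + (4/25)·log₂(4/25) + (1/25)·log₂(1/25)]
  = 0.50827 + 0.52603 + 0.42302 + 0.18575 = 1.6431 bits

H(Y|X) = Σ_x P(x)·H(Y|X=x):
  X=0: P(X=0) = 12/25, P(Y|X=0) = (11/12, 1/12) → H(Y|X=0) = 0.41382
  X=1: P(X=1) = 8/25, P(Y|X=1) = (3/8, 5/8) → H(Y|X=1) = 0.95443
  X=2: P(X=2) = 4/25, P(Y|X=2) = (1/2, 1/2) → H(Y|X=2) = 1.00000
  X=3: P(X=3) = 1/25, P(Y|X=3) = (1, 0) → H(Y|X=3) = 0.00000
H(Y|X) = (12/25)·0.41382 + (8/25)·0.95443 + (4/25)·1.00000 + (1/25)·0.00000 = 0.6641 bits

H(X,Y) = -Σ_{x,y} P(x,y) log₂ P(x,y). Per-cell terms -P(x,y)·log₂P(x,y):
  X=0: 0.52115, 0.18575
  X=1: 0.36707, 0.46439
  X=2: 0.29151, 0.29151
  X=3: 0.18575, 0.00000
  (cells with P = 0 contribute 0)
Sum of the 8 terms: H(X,Y) = 2.3071 bits

Chain rule check:
  H(X) + H(Y|X) = 1.6431 + 0.6641 = 2.3072 bits
  H(X,Y) = 2.3071 bits
✓ Chain rule verified (Δ = 0.0001 is 4-dp rounding noise: each of the three values was rounded independently).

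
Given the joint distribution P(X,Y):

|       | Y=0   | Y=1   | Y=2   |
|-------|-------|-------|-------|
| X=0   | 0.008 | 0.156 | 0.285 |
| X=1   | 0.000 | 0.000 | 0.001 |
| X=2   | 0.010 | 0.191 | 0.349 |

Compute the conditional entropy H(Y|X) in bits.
1.0496 bits

H(Y|X) = H(X,Y) - H(X)

H(X,Y) = -Σ_{x,y} P(x,y) log₂ P(x,y). Per-cell terms -P(x,y)·log₂P(x,y):
  X=0: 0.05573, 0.41814, 0.51613
  X=1: 0.00000, 0.00000, 0.00997
  X=2: 0.06644, 0.45618, 0.53003
  (cells with P = 0 contribute 0)
Sum of the 9 terms: H(X,Y) = 2.0526 bits

Marginal of X (row sums):
  P(X=0) = 0.008 + 0.156 + 0.285 = 0.449
  P(X=1) = 0.000 + 0.000 + 0.001 = 0.001
  P(X=2) = 0.010 + 0.191 + 0.349 = 0.550
H(X) = -[0.449·log₂(0.449) + 0.001·log₂(0.001) + 0.550·log₂(0.550)]
  = 0.51869 + 0.00997 + 0.47437 = 1.0030 bits

H(Y|X) = H(X,Y) - H(X) = 2.0526 - 1.0030 = 1.0496 bits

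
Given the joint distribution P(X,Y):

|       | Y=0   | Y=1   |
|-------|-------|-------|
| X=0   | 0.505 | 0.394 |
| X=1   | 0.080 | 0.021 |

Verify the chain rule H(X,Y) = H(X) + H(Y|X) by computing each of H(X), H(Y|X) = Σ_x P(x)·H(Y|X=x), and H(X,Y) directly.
H(X) = 0.4722 bits, H(Y|X) = 0.9636 bits, H(X,Y) = 1.4357 bits

Marginal of X (row sums):
  P(X=0) = 0.505 + 0.394 = 0.899
  P(X=1) = 0.080 + 0.021 = 0.101
H(X) = -[0.899·log₂(0.899) + 0.101·log₂(0.101)]
  = 0.1381 + 0.3341 = 0.4722 bits

H(Y|X) = Σ_x P(x)·H(Y|X=x):
  X=0: P(X=0) = 0.899, P(Y|X=0) = (505/899, 394/899) → H(Y|X=0) = 0.9890
  X=1: P(X=1) = 0.101, P(Y|X=1) = (80/101, 21/101) → H(Y|X=1) = 0.7375
H(Y|X) = 0.899·0.9890 + 0.101·0.7375 = 0.9636 bits

H(X,Y) = -Σ_{x,y} P(x,y) log₂ P(x,y). Per-cell terms -P(x,y)·log₂P(x,y):
  X=0: 0.4978, 0.5294
  X=1: 0.2915, 0.1170
Sum of the 4 terms: H(X,Y) = 1.4357 bits

Chain rule check:
  H(X) + H(Y|X) = 0.4722 + 0.9636 = 1.4358 bits
  H(X,Y) = 1.4357 bits
✓ Chain rule verified (Δ = 0.0001 is 4-dp rounding noise: each of the three values was rounded independently).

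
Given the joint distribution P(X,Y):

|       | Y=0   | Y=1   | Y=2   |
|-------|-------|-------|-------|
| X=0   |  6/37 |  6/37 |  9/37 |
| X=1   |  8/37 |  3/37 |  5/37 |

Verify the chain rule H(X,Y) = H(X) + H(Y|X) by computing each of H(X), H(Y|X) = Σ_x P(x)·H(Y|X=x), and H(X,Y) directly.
H(X) = 0.9868 bits, H(Y|X) = 1.5223 bits, H(X,Y) = 2.5091 bits

Marginal of X (row sums):
  P(X=0) = 6/37 + 6/37 + 9/37 = 21/37
  P(X=1) = 8/37 + 3/37 + 5/37 = 16/37
H(X) = -[(21/37)·log₂(21/37) + (16/37)·log₂(16/37)]
  = 0.4638 + 0.5230 = 0.9868 bits

H(Y|X) = Σ_x P(x)·H(Y|X=x):
  X=0: P(X=0) = 21/37, P(Y|X=0) = (2/7, 2/7, 3/7) → H(Y|X=0) = 1.5567
  X=1: P(X=1) = 16/37, P(Y|X=1) = (1/2, 3/16, 5/16) → H(Y|X=1) = 1.4772
H(Y|X) = (21/37)·1.5567 + (16/37)·1.4772 = 1.5223 bits

H(X,Y) = -Σ_{x,y} P(x,y) log₂ P(x,y). Per-cell terms -P(x,y)·log₂P(x,y):
  X=0: 0.4256, 0.4256, 0.4961
  X=1: 0.4777, 0.2939, 0.3902
Sum of the 6 terms: H(X,Y) = 2.5091 bits

Chain rule check:
  H(X) + H(Y|X) = 0.9868 + 1.5223 = 2.5091 bits
  H(X,Y) = 2.5091 bits
✓ Chain rule verified.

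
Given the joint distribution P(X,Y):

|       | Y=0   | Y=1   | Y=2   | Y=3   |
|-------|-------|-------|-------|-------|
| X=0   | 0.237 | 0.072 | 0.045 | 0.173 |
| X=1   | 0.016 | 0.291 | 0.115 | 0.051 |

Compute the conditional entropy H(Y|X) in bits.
1.5984 bits

H(Y|X) = H(X,Y) - H(X)

H(X,Y) = -Σ_{x,y} P(x,y) log₂ P(x,y). Per-cell terms -P(x,y)·log₂P(x,y):
  X=0: 0.4923, 0.2733, 0.2013, 0.4379
  X=1: 0.0955, 0.5182, 0.3588, 0.2190
Sum of the 8 terms: H(X,Y) = 2.5963 bits

Marginal of X (row sums):
  P(X=0) = 0.237 + 0.072 + 0.045 + 0.173 = 0.527
  P(X=1) = 0.016 + 0.291 + 0.115 + 0.051 = 0.473
H(X) = -[0.527·log₂(0.527) + 0.473·log₂(0.473)]
  = 0.4870 + 0.5109 = 0.9979 bits

H(Y|X) = H(X,Y) - H(X) = 2.5963 - 0.9979 = 1.5984 bits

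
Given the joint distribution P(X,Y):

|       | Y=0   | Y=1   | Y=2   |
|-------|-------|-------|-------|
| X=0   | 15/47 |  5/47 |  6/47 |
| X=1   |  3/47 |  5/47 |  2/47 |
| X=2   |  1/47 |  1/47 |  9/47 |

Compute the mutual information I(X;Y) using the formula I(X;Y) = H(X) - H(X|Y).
0.2542 bits

I(X;Y) = H(X) - H(X|Y)

Marginal of X (row sums):
  P(X=0) = 15/47 + 5/47 + 6/47 = 26/47
  P(X=1) = 3/47 + 5/47 + 2/47 = 10/47
  P(X=2) = 1/47 + 1/47 + 9/47 = 11/47
H(X) = -[(26/47)·log₂(26/47) + (10/47)·log₂(10/47) + (11/47)·log₂(11/47)]
  = 0.472508 + 0.475034 + 0.490356 = 1.437898 bits

Marginal of Y (column sums):
  P(Y=0) = 15/47 + 3/47 + 1/47 = 19/47
  P(Y=1) = 5/47 + 5/47 + 1/47 = 11/47
  P(Y=2) = 6/47 + 2/47 + 9/47 = 17/47
H(X|Y) = Σ_y P(y)·H(X|Y=y):
  Y=0: P(Y=0) = 19/47, P(X|Y=0) = (15/19, 3/19, 1/19) → H(X|Y=0) = 0.913283
  Y=1: P(Y=1) = 11/47, P(X|Y=1) = (5/11, 5/11, 1/11) → H(X|Y=1) = 1.348588
  Y=2: P(Y=2) = 17/47, P(X|Y=2) = (6/17, 2/17, 9/17) → H(X|Y=2) = 1.379280
H(X|Y) = (19/47)·0.913283 + (11/47)·1.348588 + (17/47)·1.379280 = 1.183715 bits

I(X;Y) = H(X) - H(X|Y) = 1.437898 - 1.183715 = 0.2542 bits

Cross-check via I(X;Y) = H(X) + H(Y) - H(X,Y): computing H(Y) from the column sums and H(X,Y) from the 9 cells in the same way gives H(Y) = 1.549243 bits and H(X,Y) = 2.732958 bits, so
I(X;Y) = 1.437898 + 1.549243 - 2.732958 = 0.2542 bits ✓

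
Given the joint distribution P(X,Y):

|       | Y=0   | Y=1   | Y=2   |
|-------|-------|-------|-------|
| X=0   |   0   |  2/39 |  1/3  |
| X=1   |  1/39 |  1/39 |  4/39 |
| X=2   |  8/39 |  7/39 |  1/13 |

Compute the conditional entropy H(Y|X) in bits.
1.0938 bits

H(Y|X) = H(X,Y) - H(X)

H(X,Y) = -Σ_{x,y} P(x,y) log₂ P(x,y). Per-cell terms -P(x,y)·log₂P(x,y):
  X=0: 0.0000, 0.2198, 0.5283
  X=1: 0.1355, 0.1355, 0.3370
  X=2: 0.4688, 0.4448, 0.2846
  (cells with P = 0 contribute 0)
Sum of the 9 terms: H(X,Y) = 2.5543 bits

Marginal of X (row sums):
  P(X=0) = 0 + 2/39 + 1/3 = 5/13
  P(X=1) = 1/39 + 1/39 + 4/39 = 2/13
  P(X=2) = 8/39 + 7/39 + 1/13 = 6/13
H(X) = -[(5/13)·log₂(5/13) + (2/13)·log₂(2/13) + (6/13)·log₂(6/13)]
  = 0.5302 + 0.4155 + 0.5148 = 1.4605 bits

H(Y|X) = H(X,Y) - H(X) = 2.5543 - 1.4605 = 1.0938 bits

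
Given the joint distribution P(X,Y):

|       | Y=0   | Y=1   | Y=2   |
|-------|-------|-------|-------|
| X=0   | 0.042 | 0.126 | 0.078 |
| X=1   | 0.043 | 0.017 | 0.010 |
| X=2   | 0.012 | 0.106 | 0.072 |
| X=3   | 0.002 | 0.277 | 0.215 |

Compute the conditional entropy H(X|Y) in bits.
1.5696 bits

H(X|Y) = H(X,Y) - H(Y)

H(X,Y) = -Σ_{x,y} P(x,y) log₂ P(x,y). Per-cell terms -P(x,y)·log₂P(x,y):
  X=0: 0.19209, 0.37655, 0.28707
  X=1: 0.19520, 0.09993, 0.06644
  X=2: 0.07657, 0.34321, 0.27330
  X=3: 0.01793, 0.51302, 0.47678
Sum of the 12 terms: H(X,Y) = 2.9181 bits

Marginal of Y (column sums):
  P(Y=0) = 0.042 + 0.043 + 0.012 + 0.002 = 0.099
  P(Y=1) = 0.126 + 0.017 + 0.106 + 0.277 = 0.526
  P(Y=2) = 0.078 + 0.010 + 0.072 + 0.215 = 0.375
H(Y) = -[0.099·log₂(0.099) + 0.526·log₂(0.526) + 0.375·log₂(0.375)]
  = 0.33031 + 0.48753 + 0.53064 = 1.3485 bits

H(X|Y) = H(X,Y) - H(Y) = 2.9181 - 1.3485 = 1.5696 bits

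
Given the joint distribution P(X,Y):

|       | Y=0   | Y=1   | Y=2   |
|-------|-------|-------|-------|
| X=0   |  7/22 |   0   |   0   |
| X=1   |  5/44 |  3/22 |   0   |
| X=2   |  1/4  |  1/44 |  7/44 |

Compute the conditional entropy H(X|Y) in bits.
1.0996 bits

H(X|Y) = H(X,Y) - H(Y)

H(X,Y) = -Σ_{x,y} P(x,y) log₂ P(x,y). Per-cell terms -P(x,y)·log₂P(x,y):
  X=0: 0.52566, 0.00000, 0.00000
  X=1: 0.35653, 0.39197, 0.00000
  X=2: 0.50000, 0.12408, 0.42192
  (cells with P = 0 contribute 0)
Sum of the 9 terms: H(X,Y) = 2.3202 bits

Marginal of Y (column sums):
  P(Y=0) = 7/22 + 5/44 + 1/4 = 15/22
  P(Y=1) = 0 + 3/22 + 1/44 = 7/44
  P(Y=2) = 0 + 0 + 7/44 = 7/44
H(Y) = -[(15/22)·log₂(15/22) + (7/44)·log₂(7/44) + (7/44)·log₂(7/44)]
  = 0.37673 + 0.42192 + 0.42192 = 1.2206 bits

H(X|Y) = H(X,Y) - H(Y) = 2.3202 - 1.2206 = 1.0996 bits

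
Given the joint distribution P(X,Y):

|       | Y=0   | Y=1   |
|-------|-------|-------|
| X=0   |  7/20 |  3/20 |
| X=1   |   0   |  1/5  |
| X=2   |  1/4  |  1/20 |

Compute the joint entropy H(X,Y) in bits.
2.1211 bits

H(X,Y) = -Σ_{x,y} P(x,y) log₂ P(x,y). Per-cell terms -P(x,y)·log₂P(x,y):
  X=0: 0.5301, 0.4105
  X=1: 0.0000, 0.4644
  X=2: 0.5000, 0.2161
  (cells with P = 0 contribute 0)
Sum of the 6 terms: H(X,Y) = 2.1211 bits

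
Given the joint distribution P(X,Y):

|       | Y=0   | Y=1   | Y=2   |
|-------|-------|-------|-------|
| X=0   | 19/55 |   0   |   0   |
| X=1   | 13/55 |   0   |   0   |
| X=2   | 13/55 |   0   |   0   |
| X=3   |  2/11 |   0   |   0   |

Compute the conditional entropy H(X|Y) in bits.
1.9606 bits

H(X|Y) = H(X,Y) - H(Y)

H(X,Y) = -Σ_{x,y} P(x,y) log₂ P(x,y). Per-cell terms -P(x,y)·log₂P(x,y):
  X=0: 0.52973, 0.00000, 0.00000
  X=1: 0.49185, 0.00000, 0.00000
  X=2: 0.49185, 0.00000, 0.00000
  X=3: 0.44717, 0.00000, 0.00000
  (cells with P = 0 contribute 0)
Sum of the 12 terms: H(X,Y) = 1.9606 bits

Marginal of Y (column sums):
  P(Y=0) = 19/55 + 13/55 + 13/55 + 2/11 = 1
  P(Y=1) = 0 + 0 + 0 + 0 = 0
  P(Y=2) = 0 + 0 + 0 + 0 = 0
H(Y) = -[1·log₂(1)]   (outcomes with P = 0 contribute 0)
  = 0.0000 bits

H(X|Y) = H(X,Y) - H(Y) = 1.9606 - 0.0000 = 1.9606 bits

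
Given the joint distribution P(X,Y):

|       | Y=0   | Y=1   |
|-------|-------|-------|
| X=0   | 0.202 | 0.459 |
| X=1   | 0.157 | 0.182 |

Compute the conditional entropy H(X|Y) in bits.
0.9067 bits

H(X|Y) = H(X,Y) - H(Y)

H(X,Y) = -Σ_{x,y} P(x,y) log₂ P(x,y). Per-cell terms -P(x,y)·log₂P(x,y):
  X=0: 0.46613, 0.51566
  X=1: 0.41937, 0.44735
Sum of the 4 terms: H(X,Y) = 1.84851 bits

Marginal of Y (column sums):
  P(Y=0) = 0.202 + 0.157 = 0.359
  P(Y=1) = 0.459 + 0.182 = 0.641
H(Y) = -[0.359·log₂(0.359) + 0.641·log₂(0.641)]
  = 0.53058 + 0.41127 = 0.94185 bits

H(X|Y) = H(X,Y) - H(Y) = 1.84851 - 0.94185 = 0.9067 bits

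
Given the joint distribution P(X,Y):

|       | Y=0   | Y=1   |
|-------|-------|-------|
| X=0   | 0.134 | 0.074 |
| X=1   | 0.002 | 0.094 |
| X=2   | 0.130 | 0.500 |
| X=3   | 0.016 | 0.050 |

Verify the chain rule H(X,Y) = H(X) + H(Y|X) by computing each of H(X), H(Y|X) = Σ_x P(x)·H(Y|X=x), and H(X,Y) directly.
H(X) = 1.4745 bits, H(Y|X) = 0.7248 bits, H(X,Y) = 2.1993 bits

Marginal of X (row sums):
  P(X=0) = 0.134 + 0.074 = 0.208
  P(X=1) = 0.002 + 0.094 = 0.096
  P(X=2) = 0.130 + 0.500 = 0.630
  P(X=3) = 0.016 + 0.050 = 0.066
H(X) = -[0.208·log₂(0.208) + 0.096·log₂(0.096) + 0.630·log₂(0.630) + 0.066·log₂(0.066)]
  = 0.47119 + 0.32456 + 0.41994 + 0.25881 = 1.4745 bits

H(Y|X) = Σ_x P(x)·H(Y|X=x):
  X=0: P(X=0) = 0.208, P(Y|X=0) = (67/104, 37/104) → H(Y|X=0) = 0.93912
  X=1: P(X=1) = 0.096, P(Y|X=1) = (1/48, 47/48) → H(Y|X=1) = 0.14609
  X=2: P(X=2) = 0.630, P(Y|X=2) = (13/63, 50/63) → H(Y|X=2) = 0.73445
  X=3: P(X=3) = 0.066, P(Y|X=3) = (8/33, 25/33) → H(Y|X=3) = 0.79905
H(Y|X) = 0.208·0.93912 + 0.096·0.14609 + 0.630·0.73445 + 0.066·0.79905 = 0.7248 bits

H(X,Y) = -Σ_{x,y} P(x,y) log₂ P(x,y). Per-cell terms -P(x,y)·log₂P(x,y):
  X=0: 0.38856, 0.27797
  X=1: 0.01793, 0.32065
  X=2: 0.38264, 0.50000
  X=3: 0.09545, 0.21610
Sum of the 8 terms: H(X,Y) = 2.1993 bits

Chain rule check:
  H(X) + H(Y|X) = 1.4745 + 0.7248 = 2.1993 bits
  H(X,Y) = 2.1993 bits
✓ Chain rule verified.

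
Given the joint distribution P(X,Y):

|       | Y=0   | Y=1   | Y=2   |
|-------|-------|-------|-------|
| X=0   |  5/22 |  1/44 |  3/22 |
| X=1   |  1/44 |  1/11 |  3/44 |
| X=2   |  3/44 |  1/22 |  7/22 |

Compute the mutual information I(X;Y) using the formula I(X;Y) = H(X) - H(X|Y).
0.2401 bits

I(X;Y) = H(X) - H(X|Y)

Marginal of X (row sums):
  P(X=0) = 5/22 + 1/44 + 3/22 = 17/44
  P(X=1) = 1/44 + 1/11 + 3/44 = 2/11
  P(X=2) = 3/44 + 1/22 + 7/22 = 19/44
H(X) = -[(17/44)·log₂(17/44) + (2/11)·log₂(2/11) + (19/44)·log₂(19/44)]
  = 0.5301 + 0.4472 + 0.5231 = 1.5004 bits

Marginal of Y (column sums):
  P(Y=0) = 5/22 + 1/44 + 3/44 = 7/22
  P(Y=1) = 1/44 + 1/11 + 1/22 = 7/44
  P(Y=2) = 3/22 + 3/44 + 7/22 = 23/44
H(X|Y) = Σ_y P(y)·H(X|Y=y):
  Y=0: P(Y=0) = 7/22, P(X|Y=0) = (5/7, 1/14, 3/14) → H(X|Y=0) = 1.0949
  Y=1: P(Y=1) = 7/44, P(X|Y=1) = (1/7, 4/7, 2/7) → H(X|Y=1) = 1.3788
  Y=2: P(Y=2) = 23/44, P(X|Y=2) = (6/23, 3/23, 14/23) → H(X|Y=2) = 1.3250
H(X|Y) = (7/22)·1.0949 + (7/44)·1.3788 + (23/44)·1.3250 = 1.2603 bits

I(X;Y) = H(X) - H(X|Y) = 1.5004 - 1.2603 = 0.2401 bits

Cross-check via I(X;Y) = H(X) + H(Y) - H(X,Y): computing H(Y) from the column sums and H(X,Y) from the 9 cells in the same way gives H(Y) = 1.4368 bits and H(X,Y) = 2.6971 bits, so
I(X;Y) = 1.5004 + 1.4368 - 2.6971 = 0.2401 bits ✓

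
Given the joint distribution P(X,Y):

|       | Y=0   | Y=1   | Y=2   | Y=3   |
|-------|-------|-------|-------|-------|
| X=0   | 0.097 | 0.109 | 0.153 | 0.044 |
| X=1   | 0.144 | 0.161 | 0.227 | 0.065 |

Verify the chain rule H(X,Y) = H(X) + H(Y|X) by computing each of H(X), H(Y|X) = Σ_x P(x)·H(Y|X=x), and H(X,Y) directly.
H(X) = 0.9727 bits, H(Y|X) = 1.8838 bits, H(X,Y) = 2.8564 bits

Marginal of X (row sums):
  P(X=0) = 0.097 + 0.109 + 0.153 + 0.044 = 0.403
  P(X=1) = 0.144 + 0.161 + 0.227 + 0.065 = 0.597
H(X) = -[0.403·log₂(0.403) + 0.597·log₂(0.597)]
  = 0.52839 + 0.44429 = 0.9727 bits

H(Y|X) = Σ_x P(x)·H(Y|X=x):
  X=0: P(X=0) = 0.403, P(Y|X=0) = (97/403, 109/403, 153/403, 44/403) → H(Y|X=0) = 1.88412
  X=1: P(X=1) = 0.597, P(Y|X=1) = (48/199, 161/597, 227/597, 65/597) → H(Y|X=1) = 1.88352
H(Y|X) = 0.403·1.88412 + 0.597·1.88352 = 1.8838 bits

H(X,Y) = -Σ_{x,y} P(x,y) log₂ P(x,y). Per-cell terms -P(x,y)·log₂P(x,y):
  X=0: 0.32649, 0.34854, 0.41438, 0.19828
  X=1: 0.40260, 0.42421, 0.48561, 0.25632
Sum of the 8 terms: H(X,Y) = 2.8564 bits

Chain rule check:
  H(X) + H(Y|X) = 0.9727 + 1.8838 = 2.8565 bits
  H(X,Y) = 2.8564 bits
✓ Chain rule verified (Δ = 0.0001 is 4-dp rounding noise: each of the three values was rounded independently).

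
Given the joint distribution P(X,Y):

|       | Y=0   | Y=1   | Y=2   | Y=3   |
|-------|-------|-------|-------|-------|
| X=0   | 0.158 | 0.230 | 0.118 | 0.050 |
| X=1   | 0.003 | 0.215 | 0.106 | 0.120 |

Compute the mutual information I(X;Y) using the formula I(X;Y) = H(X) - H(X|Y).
0.1527 bits

I(X;Y) = H(X) - H(X|Y)

Marginal of X (row sums):
  P(X=0) = 0.158 + 0.230 + 0.118 + 0.050 = 0.556
  P(X=1) = 0.003 + 0.215 + 0.106 + 0.120 = 0.444
H(X) = -[0.556·log₂(0.556) + 0.444·log₂(0.444)]
  = 0.4708448 + 0.5200876 = 0.990932 bits

Marginal of Y (column sums):
  P(Y=0) = 0.158 + 0.003 = 0.161
  P(Y=1) = 0.230 + 0.215 = 0.445
  P(Y=2) = 0.118 + 0.106 = 0.224
  P(Y=3) = 0.050 + 0.120 = 0.170
H(X|Y) = Σ_y P(y)·H(X|Y=y):
  Y=0: P(Y=0) = 0.161, P(X|Y=0) = (158/161, 3/161) → H(X|Y=0) = 0.1336980
  Y=1: P(Y=1) = 0.445, P(X|Y=1) = (46/89, 43/89) → H(X|Y=1) = 0.9991802
  Y=2: P(Y=2) = 0.224, P(X|Y=2) = (59/112, 53/112) → H(X|Y=2) = 0.9979288
  Y=3: P(Y=3) = 0.170, P(X|Y=3) = (5/17, 12/17) → H(X|Y=3) = 0.8739810
H(X|Y) = 0.161·0.1336980 + 0.445·0.9991802 + 0.224·0.9979288 + 0.170·0.8739810 = 0.838273 bits

I(X;Y) = H(X) - H(X|Y) = 0.990932 - 0.838273 = 0.1527 bits

Cross-check via I(X;Y) = H(X) + H(Y) - H(X,Y): computing H(Y) from the column sums and H(X,Y) from the 8 cells in the same way gives H(Y) = 1.862103 bits and H(X,Y) = 2.700377 bits, so
I(X;Y) = 0.990932 + 1.862103 - 2.700377 = 0.1527 bits ✓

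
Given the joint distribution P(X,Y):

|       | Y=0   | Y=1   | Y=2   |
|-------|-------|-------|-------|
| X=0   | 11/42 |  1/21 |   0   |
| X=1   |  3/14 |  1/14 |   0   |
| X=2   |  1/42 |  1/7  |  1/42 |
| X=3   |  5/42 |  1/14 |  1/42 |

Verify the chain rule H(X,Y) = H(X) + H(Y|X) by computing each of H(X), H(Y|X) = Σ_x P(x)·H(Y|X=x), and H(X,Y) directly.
H(X) = 1.9720 bits, H(Y|X) = 0.9153 bits, H(X,Y) = 2.8873 bits

Marginal of X (row sums):
  P(X=0) = 11/42 + 1/21 + 0 = 13/42
  P(X=1) = 3/14 + 1/14 + 0 = 2/7
  P(X=2) = 1/42 + 1/7 + 1/42 = 4/21
  P(X=3) = 5/42 + 1/14 + 1/42 = 3/14
H(X) = -[(13/42)·log₂(13/42) + (2/7)·log₂(2/7) + (4/21)·log₂(4/21) + (3/14)·log₂(3/14)]
  = 0.52368 + 0.51639 + 0.45568 + 0.47623 = 1.9720 bits

H(Y|X) = Σ_x P(x)·H(Y|X=x):
  X=0: P(X=0) = 13/42, P(Y|X=0) = (11/13, 2/13, 0) → H(Y|X=0) = 0.61938
  X=1: P(X=1) = 2/7, P(Y|X=1) = (3/4, 1/4, 0) → H(Y|X=1) = 0.81128
  X=2: P(X=2) = 4/21, P(Y|X=2) = (1/8, 3/4, 1/8) → H(Y|X=2) = 1.06128
  X=3: P(X=3) = 3/14, P(Y|X=3) = (5/9, 1/3, 1/9) → H(Y|X=3) = 1.35164
H(Y|X) = (13/42)·0.61938 + (2/7)·0.81128 + (4/21)·1.06128 + (3/14)·1.35164 = 0.9153 bits

H(X,Y) = -Σ_{x,y} P(x,y) log₂ P(x,y). Per-cell terms -P(x,y)·log₂P(x,y):
  X=0: 0.50623, 0.20916, 0.00000
  X=1: 0.47623, 0.27195, 0.00000
  X=2: 0.12839, 0.40105, 0.12839
  X=3: 0.36552, 0.27195, 0.12839
  (cells with P = 0 contribute 0)
Sum of the 12 terms: H(X,Y) = 2.8873 bits

Chain rule check:
  H(X) + H(Y|X) = 1.9720 + 0.9153 = 2.8873 bits
  H(X,Y) = 2.8873 bits
✓ Chain rule verified.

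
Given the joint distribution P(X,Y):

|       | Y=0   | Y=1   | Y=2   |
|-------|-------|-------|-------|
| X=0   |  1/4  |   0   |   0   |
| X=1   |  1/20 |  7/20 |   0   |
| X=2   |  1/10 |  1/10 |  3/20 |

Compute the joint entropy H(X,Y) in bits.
2.3211 bits

H(X,Y) = -Σ_{x,y} P(x,y) log₂ P(x,y). Per-cell terms -P(x,y)·log₂P(x,y):
  X=0: 0.5000, 0.0000, 0.0000
  X=1: 0.2161, 0.5301, 0.0000
  X=2: 0.3322, 0.3322, 0.4105
  (cells with P = 0 contribute 0)
Sum of the 9 terms: H(X,Y) = 2.3211 bits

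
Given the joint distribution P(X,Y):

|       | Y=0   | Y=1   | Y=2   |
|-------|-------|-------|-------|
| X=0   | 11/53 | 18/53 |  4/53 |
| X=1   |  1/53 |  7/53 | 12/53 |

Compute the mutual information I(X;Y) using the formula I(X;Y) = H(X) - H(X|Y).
0.2140 bits

I(X;Y) = H(X) - H(X|Y)

Marginal of X (row sums):
  P(X=0) = 11/53 + 18/53 + 4/53 = 33/53
  P(X=1) = 1/53 + 7/53 + 12/53 = 20/53
H(X) = -[(33/53)·log₂(33/53) + (20/53)·log₂(20/53)]
  = 0.425592 + 0.530563 = 0.956155 bits

Marginal of Y (column sums):
  P(Y=0) = 11/53 + 1/53 = 12/53
  P(Y=1) = 18/53 + 7/53 = 25/53
  P(Y=2) = 4/53 + 12/53 = 16/53
H(X|Y) = Σ_y P(y)·H(X|Y=y):
  Y=0: P(Y=0) = 12/53, P(X|Y=0) = (11/12, 1/12) → H(X|Y=0) = 0.413817
  Y=1: P(Y=1) = 25/53, P(X|Y=1) = (18/25, 7/25) → H(X|Y=1) = 0.855451
  Y=2: P(Y=2) = 16/53, P(X|Y=2) = (1/4, 3/4) → H(X|Y=2) = 0.811278
H(X|Y) = (12/53)·0.413817 + (25/53)·0.855451 + (16/53)·0.811278 = 0.742123 bits

I(X;Y) = H(X) - H(X|Y) = 0.956155 - 0.742123 = 0.2140 bits

Cross-check via I(X;Y) = H(X) + H(Y) - H(X,Y): computing H(Y) from the column sums and H(X,Y) from the 6 cells in the same way gives H(Y) = 1.518185 bits and H(X,Y) = 2.260309 bits, so
I(X;Y) = 0.956155 + 1.518185 - 2.260309 = 0.2140 bits ✓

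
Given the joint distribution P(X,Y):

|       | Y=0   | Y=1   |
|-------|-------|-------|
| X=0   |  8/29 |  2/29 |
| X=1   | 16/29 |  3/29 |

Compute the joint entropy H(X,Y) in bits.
1.5906 bits

H(X,Y) = -Σ_{x,y} P(x,y) log₂ P(x,y). Per-cell terms -P(x,y)·log₂P(x,y):
  X=0: 0.5125, 0.2661
  X=1: 0.4734, 0.3386
Sum of the 4 terms: H(X,Y) = 1.5906 bits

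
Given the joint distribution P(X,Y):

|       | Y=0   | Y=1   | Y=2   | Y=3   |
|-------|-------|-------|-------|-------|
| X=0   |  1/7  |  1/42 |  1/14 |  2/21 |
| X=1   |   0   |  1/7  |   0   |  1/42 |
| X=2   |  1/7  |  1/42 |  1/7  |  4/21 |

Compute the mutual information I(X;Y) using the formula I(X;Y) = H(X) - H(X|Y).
0.3910 bits

I(X;Y) = H(X) - H(X|Y)

Marginal of X (row sums):
  P(X=0) = 1/7 + 1/42 + 1/14 + 2/21 = 1/3
  P(X=1) = 0 + 1/7 + 0 + 1/42 = 1/6
  P(X=2) = 1/7 + 1/42 + 1/7 + 4/21 = 1/2
H(X) = -[(1/3)·log₂(1/3) + (1/6)·log₂(1/6) + (1/2)·log₂(1/2)]
  = 0.5283 + 0.4308 + 0.5000 = 1.4591 bits

Marginal of Y (column sums):
  P(Y=0) = 1/7 + 0 + 1/7 = 2/7
  P(Y=1) = 1/42 + 1/7 + 1/42 = 4/21
  P(Y=2) = 1/14 + 0 + 1/7 = 3/14
  P(Y=3) = 2/21 + 1/42 + 4/21 = 13/42
H(X|Y) = Σ_y P(y)·H(X|Y=y):
  Y=0: P(Y=0) = 2/7, P(X|Y=0) = (1/2, 0, 1/2) → H(X|Y=0) = 1.0000
  Y=1: P(Y=1) = 4/21, P(X|Y=1) = (1/8, 3/4, 1/8) → H(X|Y=1) = 1.0613
  Y=2: P(Y=2) = 3/14, P(X|Y=2) = (1/3, 0, 2/3) → H(X|Y=2) = 0.9183
  Y=3: P(Y=3) = 13/42, P(X|Y=3) = (4/13, 1/13, 8/13) → H(X|Y=3) = 1.2389
H(X|Y) = (2/7)·1.0000 + (4/21)·1.0613 + (3/14)·0.9183 + (13/42)·1.2389 = 1.0681 bits

I(X;Y) = H(X) - H(X|Y) = 1.4591 - 1.0681 = 0.3910 bits

Cross-check via I(X;Y) = H(X) + H(Y) - H(X,Y): computing H(Y) from the column sums and H(X,Y) from the 12 cells in the same way gives H(Y) = 1.9720 bits and H(X,Y) = 3.0401 bits, so
I(X;Y) = 1.4591 + 1.9720 - 3.0401 = 0.3910 bits ✓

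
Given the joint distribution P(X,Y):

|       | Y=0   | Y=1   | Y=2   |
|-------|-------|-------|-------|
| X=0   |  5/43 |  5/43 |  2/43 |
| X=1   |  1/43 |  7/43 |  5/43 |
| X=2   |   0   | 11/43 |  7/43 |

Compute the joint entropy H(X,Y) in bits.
2.7708 bits

H(X,Y) = -Σ_{x,y} P(x,y) log₂ P(x,y). Per-cell terms -P(x,y)·log₂P(x,y):
  X=0: 0.3610, 0.3610, 0.2059
  X=1: 0.1262, 0.4263, 0.3610
  X=2: 0.0000, 0.5031, 0.4263
  (cells with P = 0 contribute 0)
Sum of the 9 terms: H(X,Y) = 2.7708 bits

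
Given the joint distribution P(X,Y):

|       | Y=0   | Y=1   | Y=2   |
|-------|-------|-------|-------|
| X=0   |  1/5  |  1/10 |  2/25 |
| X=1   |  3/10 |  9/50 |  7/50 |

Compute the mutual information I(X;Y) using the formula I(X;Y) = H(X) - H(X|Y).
0.0012 bits

I(X;Y) = H(X) - H(X|Y)

Marginal of X (row sums):
  P(X=0) = 1/5 + 1/10 + 2/25 = 19/50
  P(X=1) = 3/10 + 9/50 + 7/50 = 31/50
H(X) = -[(19/50)·log₂(19/50) + (31/50)·log₂(31/50)]
  = 0.53045 + 0.42759 = 0.9580 bits

Marginal of Y (column sums):
  P(Y=0) = 1/5 + 3/10 = 1/2
  P(Y=1) = 1/10 + 9/50 = 7/25
  P(Y=2) = 2/25 + 7/50 = 11/50
H(X|Y) = Σ_y P(y)·H(X|Y=y):
  Y=0: P(Y=0) = 1/2, P(X|Y=0) = (2/5, 3/5) → H(X|Y=0) = 0.97095
  Y=1: P(Y=1) = 7/25, P(X|Y=1) = (5/14, 9/14) → H(X|Y=1) = 0.94029
  Y=2: P(Y=2) = 11/50, P(X|Y=2) = (4/11, 7/11) → H(X|Y=2) = 0.94566
H(X|Y) = (1/2)·0.97095 + (7/25)·0.94029 + (11/50)·0.94566 = 0.9568 bits

I(X;Y) = H(X) - H(X|Y) = 0.9580 - 0.9568 = 0.0012 bits

Cross-check via I(X;Y) = H(X) + H(Y) - H(X,Y): computing H(Y) from the column sums and H(X,Y) from the 6 cells in the same way gives H(Y) = 1.4948 bits and H(X,Y) = 2.4516 bits, so
I(X;Y) = 0.9580 + 1.4948 - 2.4516 = 0.0012 bits ✓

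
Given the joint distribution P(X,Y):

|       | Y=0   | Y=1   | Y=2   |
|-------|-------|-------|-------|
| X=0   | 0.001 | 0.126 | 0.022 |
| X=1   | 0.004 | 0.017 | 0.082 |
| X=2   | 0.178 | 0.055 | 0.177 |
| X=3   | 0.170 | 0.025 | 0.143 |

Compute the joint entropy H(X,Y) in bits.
3.0198 bits

H(X,Y) = -Σ_{x,y} P(x,y) log₂ P(x,y). Per-cell terms -P(x,y)·log₂P(x,y):
  X=0: 0.00997, 0.37655, 0.12114
  X=1: 0.03186, 0.09993, 0.29588
  X=2: 0.44323, 0.23014, 0.44218
  X=3: 0.43459, 0.13305, 0.40125
Sum of the 12 terms: H(X,Y) = 3.0198 bits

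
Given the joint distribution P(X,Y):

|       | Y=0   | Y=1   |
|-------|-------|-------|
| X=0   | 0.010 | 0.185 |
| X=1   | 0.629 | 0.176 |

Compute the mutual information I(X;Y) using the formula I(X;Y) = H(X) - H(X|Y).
0.2767 bits

I(X;Y) = H(X) - H(X|Y)

Marginal of X (row sums):
  P(X=0) = 0.010 + 0.185 = 0.195
  P(X=1) = 0.629 + 0.176 = 0.805
H(X) = -[0.195·log₂(0.195) + 0.805·log₂(0.805)]
  = 0.45990 + 0.25192 = 0.7118 bits

Marginal of Y (column sums):
  P(Y=0) = 0.010 + 0.629 = 0.639
  P(Y=1) = 0.185 + 0.176 = 0.361
H(X|Y) = Σ_y P(y)·H(X|Y=y):
  Y=0: P(Y=0) = 0.639, P(X|Y=0) = (10/639, 629/639) → H(X|Y=0) = 0.11626
  Y=1: P(Y=1) = 0.361, P(X|Y=1) = (185/361, 176/361) → H(X|Y=1) = 0.99955
H(X|Y) = 0.639·0.11626 + 0.361·0.99955 = 0.4351 bits

I(X;Y) = H(X) - H(X|Y) = 0.7118 - 0.4351 = 0.2767 bits

Cross-check via I(X;Y) = H(X) + H(Y) - H(X,Y): computing H(Y) from the column sums and H(X,Y) from the 4 cells in the same way gives H(Y) = 0.9435 bits and H(X,Y) = 1.3786 bits, so
I(X;Y) = 0.7118 + 0.9435 - 1.3786 = 0.2767 bits ✓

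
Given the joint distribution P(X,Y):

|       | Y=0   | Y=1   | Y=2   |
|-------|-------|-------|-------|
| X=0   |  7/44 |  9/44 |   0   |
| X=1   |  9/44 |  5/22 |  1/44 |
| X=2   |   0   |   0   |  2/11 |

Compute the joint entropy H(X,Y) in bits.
2.4156 bits

H(X,Y) = -Σ_{x,y} P(x,y) log₂ P(x,y). Per-cell terms -P(x,y)·log₂P(x,y):
  X=0: 0.4219, 0.4683, 0.0000
  X=1: 0.4683, 0.4858, 0.1241
  X=2: 0.0000, 0.0000, 0.4472
  (cells with P = 0 contribute 0)
Sum of the 9 terms: H(X,Y) = 2.4156 bits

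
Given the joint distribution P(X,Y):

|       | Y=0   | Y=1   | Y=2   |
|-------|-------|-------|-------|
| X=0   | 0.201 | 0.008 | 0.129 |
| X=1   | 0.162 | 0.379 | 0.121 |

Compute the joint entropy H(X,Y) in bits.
2.2267 bits

H(X,Y) = -Σ_{x,y} P(x,y) log₂ P(x,y). Per-cell terms -P(x,y)·log₂P(x,y):
  X=0: 0.4653, 0.0557, 0.3811
  X=1: 0.4254, 0.5305, 0.3687
Sum of the 6 terms: H(X,Y) = 2.2267 bits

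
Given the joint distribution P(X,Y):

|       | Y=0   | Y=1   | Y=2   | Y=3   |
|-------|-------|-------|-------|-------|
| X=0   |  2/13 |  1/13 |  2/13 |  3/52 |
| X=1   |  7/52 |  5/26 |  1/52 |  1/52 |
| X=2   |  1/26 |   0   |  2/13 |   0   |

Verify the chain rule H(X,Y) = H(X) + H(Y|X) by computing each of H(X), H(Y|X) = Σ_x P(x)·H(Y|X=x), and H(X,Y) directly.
H(X) = 1.5087 bits, H(Y|X) = 1.5067 bits, H(X,Y) = 3.0153 bits

Marginal of X (row sums):
  P(X=0) = 2/13 + 1/13 + 2/13 + 3/52 = 23/52
  P(X=1) = 7/52 + 5/26 + 1/52 + 1/52 = 19/52
  P(X=2) = 1/26 + 0 + 2/13 + 0 = 5/26
H(X) = -[(23/52)·log₂(23/52) + (19/52)·log₂(19/52) + (5/26)·log₂(5/26)]
  = 0.52054 + 0.53073 + 0.45741 = 1.5087 bits

H(Y|X) = Σ_x P(x)·H(Y|X=x):
  X=0: P(X=0) = 23/52, P(Y|X=0) = (8/23, 4/23, 8/23, 3/23) → H(Y|X=0) = 1.88205
  X=1: P(X=1) = 19/52, P(Y|X=1) = (7/19, 10/19, 1/19, 1/19) → H(Y|X=1) = 1.46526
  X=2: P(X=2) = 5/26, P(Y|X=2) = (1/5, 0, 4/5, 0) → H(Y|X=2) = 0.72193
H(Y|X) = (23/52)·1.88205 + (19/52)·1.46526 + (5/26)·0.72193 = 1.5067 bits

H(X,Y) = -Σ_{x,y} P(x,y) log₂ P(x,y). Per-cell terms -P(x,y)·log₂P(x,y):
  X=0: 0.41545, 0.28465, 0.41545, 0.23743
  X=1: 0.38945, 0.45741, 0.10962, 0.10962
  X=2: 0.18079, 0.00000, 0.41545, 0.00000
  (cells with P = 0 contribute 0)
Sum of the 12 terms: H(X,Y) = 3.0153 bits

Chain rule check:
  H(X) + H(Y|X) = 1.5087 + 1.5067 = 3.0154 bits
  H(X,Y) = 3.0153 bits
✓ Chain rule verified (Δ = 0.0001 is 4-dp rounding noise: each of the three values was rounded independently).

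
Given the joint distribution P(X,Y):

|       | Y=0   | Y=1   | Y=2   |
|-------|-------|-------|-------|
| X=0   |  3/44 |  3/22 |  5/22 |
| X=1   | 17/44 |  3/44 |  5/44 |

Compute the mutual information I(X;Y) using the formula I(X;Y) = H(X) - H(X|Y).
0.2085 bits

I(X;Y) = H(X) - H(X|Y)

Marginal of X (row sums):
  P(X=0) = 3/44 + 3/22 + 5/22 = 19/44
  P(X=1) = 17/44 + 3/44 + 5/44 = 25/44
H(X) = -[(19/44)·log₂(19/44) + (25/44)·log₂(25/44)]
  = 0.5231495 + 0.4633951 = 0.986545 bits

Marginal of Y (column sums):
  P(Y=0) = 3/44 + 17/44 = 5/11
  P(Y=1) = 3/22 + 3/44 = 9/44
  P(Y=2) = 5/22 + 5/44 = 15/44
H(X|Y) = Σ_y P(y)·H(X|Y=y):
  Y=0: P(Y=0) = 5/11, P(X|Y=0) = (3/20, 17/20) → H(X|Y=0) = 0.6098403
  Y=1: P(Y=1) = 9/44, P(X|Y=1) = (2/3, 1/3) → H(X|Y=1) = 0.9182958
  Y=2: P(Y=2) = 15/44, P(X|Y=2) = (2/3, 1/3) → H(X|Y=2) = 0.9182958
H(X|Y) = (5/11)·0.6098403 + (9/44)·0.9182958 + (15/44)·0.9182958 = 0.778089 bits

I(X;Y) = H(X) - H(X|Y) = 0.986545 - 0.778089 = 0.2085 bits

Cross-check via I(X;Y) = H(X) + H(Y) - H(X,Y): computing H(Y) from the column sums and H(X,Y) from the 6 cells in the same way gives H(Y) = 1.514631 bits and H(X,Y) = 2.292719 bits, so
I(X;Y) = 0.986545 + 1.514631 - 2.292719 = 0.2085 bits ✓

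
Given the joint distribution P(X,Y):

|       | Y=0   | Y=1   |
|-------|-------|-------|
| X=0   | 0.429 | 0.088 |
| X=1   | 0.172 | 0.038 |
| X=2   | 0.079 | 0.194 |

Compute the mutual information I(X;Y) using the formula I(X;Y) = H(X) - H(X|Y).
0.1839 bits

I(X;Y) = H(X) - H(X|Y)

Marginal of X (row sums):
  P(X=0) = 0.429 + 0.088 = 0.517
  P(X=1) = 0.172 + 0.038 = 0.210
  P(X=2) = 0.079 + 0.194 = 0.273
H(X) = -[0.517·log₂(0.517) + 0.210·log₂(0.210) + 0.273·log₂(0.273)]
  = 0.4921 + 0.4728 + 0.5113 = 1.4762 bits

Marginal of Y (column sums):
  P(Y=0) = 0.429 + 0.172 + 0.079 = 0.680
  P(Y=1) = 0.088 + 0.038 + 0.194 = 0.320
H(X|Y) = Σ_y P(y)·H(X|Y=y):
  Y=0: P(Y=0) = 0.680, P(X|Y=0) = (429/680, 43/170, 79/680) → H(X|Y=0) = 1.2817
  Y=1: P(Y=1) = 0.320, P(X|Y=1) = (11/40, 19/160, 97/160) → H(X|Y=1) = 1.3149
H(X|Y) = 0.680·1.2817 + 0.320·1.3149 = 1.2923 bits

I(X;Y) = H(X) - H(X|Y) = 1.4762 - 1.2923 = 0.1839 bits

Cross-check via I(X;Y) = H(X) + H(Y) - H(X,Y): computing H(Y) from the column sums and H(X,Y) from the 6 cells in the same way gives H(Y) = 0.9044 bits and H(X,Y) = 2.1967 bits, so
I(X;Y) = 1.4762 + 0.9044 - 2.1967 = 0.1839 bits ✓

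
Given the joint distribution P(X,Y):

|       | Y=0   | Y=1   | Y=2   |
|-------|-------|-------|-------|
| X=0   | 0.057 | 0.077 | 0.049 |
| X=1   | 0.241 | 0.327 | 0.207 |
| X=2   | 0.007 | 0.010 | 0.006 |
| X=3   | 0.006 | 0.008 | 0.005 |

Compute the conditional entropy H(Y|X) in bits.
1.5579 bits

H(Y|X) = H(X,Y) - H(X)

H(X,Y) = -Σ_{x,y} P(x,y) log₂ P(x,y). Per-cell terms -P(x,y)·log₂P(x,y):
  X=0: 0.23557, 0.28482, 0.21320
  X=1: 0.49475, 0.52733, 0.47037
  X=2: 0.05011, 0.06644, 0.04428
  X=3: 0.04428, 0.05573, 0.03822
Sum of the 12 terms: H(X,Y) = 2.5251 bits

Marginal of X (row sums):
  P(X=0) = 0.057 + 0.077 + 0.049 = 0.183
  P(X=1) = 0.241 + 0.327 + 0.207 = 0.775
  P(X=2) = 0.007 + 0.010 + 0.006 = 0.023
  P(X=3) = 0.006 + 0.008 + 0.005 = 0.019
H(X) = -[0.183·log₂(0.183) + 0.775·log₂(0.775) + 0.023·log₂(0.023) + 0.019·log₂(0.019)]
  = 0.44837 + 0.28499 + 0.12517 + 0.10864 = 0.9672 bits

H(Y|X) = H(X,Y) - H(X) = 2.5251 - 0.9672 = 1.5579 bits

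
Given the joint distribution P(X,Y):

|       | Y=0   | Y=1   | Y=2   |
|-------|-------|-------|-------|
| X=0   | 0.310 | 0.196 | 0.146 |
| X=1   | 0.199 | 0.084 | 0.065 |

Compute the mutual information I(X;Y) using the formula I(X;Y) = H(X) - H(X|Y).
0.0061 bits

I(X;Y) = H(X) - H(X|Y)

Marginal of X (row sums):
  P(X=0) = 0.310 + 0.196 + 0.146 = 0.652
  P(X=1) = 0.199 + 0.084 + 0.065 = 0.348
H(X) = -[0.652·log₂(0.652) + 0.348·log₂(0.348)]
  = 0.40232 + 0.52995 = 0.93227 bits

Marginal of Y (column sums):
  P(Y=0) = 0.310 + 0.199 = 0.509
  P(Y=1) = 0.196 + 0.084 = 0.280
  P(Y=2) = 0.146 + 0.065 = 0.211
H(X|Y) = Σ_y P(y)·H(X|Y=y):
  Y=0: P(Y=0) = 0.509, P(X|Y=0) = (310/509, 199/509) → H(X|Y=0) = 0.96542
  Y=1: P(Y=1) = 0.280, P(X|Y=1) = (7/10, 3/10) → H(X|Y=1) = 0.88129
  Y=2: P(Y=2) = 0.211, P(X|Y=2) = (146/211, 65/211) → H(X|Y=2) = 0.89092
H(X|Y) = 0.509·0.96542 + 0.280·0.88129 + 0.211·0.89092 = 0.92614 bits

I(X;Y) = H(X) - H(X|Y) = 0.93227 - 0.92614 = 0.0061 bits

Cross-check via I(X;Y) = H(X) + H(Y) - H(X,Y): computing H(Y) from the column sums and H(X,Y) from the 6 cells in the same way gives H(Y) = 1.48375 bits and H(X,Y) = 2.40989 bits, so
I(X;Y) = 0.93227 + 1.48375 - 2.40989 = 0.0061 bits ✓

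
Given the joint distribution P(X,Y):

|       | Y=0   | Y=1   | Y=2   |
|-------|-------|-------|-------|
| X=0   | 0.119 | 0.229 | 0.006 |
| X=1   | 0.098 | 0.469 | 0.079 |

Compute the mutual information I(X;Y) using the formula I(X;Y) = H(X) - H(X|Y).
0.0535 bits

I(X;Y) = H(X) - H(X|Y)

Marginal of X (row sums):
  P(X=0) = 0.119 + 0.229 + 0.006 = 0.354
  P(X=1) = 0.098 + 0.469 + 0.079 = 0.646
H(X) = -[0.354·log₂(0.354) + 0.646·log₂(0.646)]
  = 0.53036 + 0.40723 = 0.93759 bits

Marginal of Y (column sums):
  P(Y=0) = 0.119 + 0.098 = 0.217
  P(Y=1) = 0.229 + 0.469 = 0.698
  P(Y=2) = 0.006 + 0.079 = 0.085
H(X|Y) = Σ_y P(y)·H(X|Y=y):
  Y=0: P(Y=0) = 0.217, P(X|Y=0) = (17/31, 14/31) → H(X|Y=0) = 0.99323
  Y=1: P(Y=1) = 0.698, P(X|Y=1) = (229/698, 469/698) → H(X|Y=1) = 0.91295
  Y=2: P(Y=2) = 0.085, P(X|Y=2) = (6/85, 79/85) → H(X|Y=2) = 0.36812
H(X|Y) = 0.217·0.99323 + 0.698·0.91295 + 0.085·0.36812 = 0.88406 bits

I(X;Y) = H(X) - H(X|Y) = 0.93759 - 0.88406 = 0.0535 bits

Cross-check via I(X;Y) = H(X) + H(Y) - H(X,Y): computing H(Y) from the column sums and H(X,Y) from the 6 cells in the same way gives H(Y) = 1.14267 bits and H(X,Y) = 2.02673 bits, so
I(X;Y) = 0.93759 + 1.14267 - 2.02673 = 0.0535 bits ✓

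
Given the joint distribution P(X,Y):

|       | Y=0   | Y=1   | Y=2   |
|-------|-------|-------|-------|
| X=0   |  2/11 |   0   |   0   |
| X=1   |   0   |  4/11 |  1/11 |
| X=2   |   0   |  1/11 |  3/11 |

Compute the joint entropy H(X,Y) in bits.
2.1181 bits

H(X,Y) = -Σ_{x,y} P(x,y) log₂ P(x,y). Per-cell terms -P(x,y)·log₂P(x,y):
  X=0: 0.4472, 0.0000, 0.0000
  X=1: 0.0000, 0.5307, 0.3145
  X=2: 0.0000, 0.3145, 0.5112
  (cells with P = 0 contribute 0)
Sum of the 9 terms: H(X,Y) = 2.1181 bits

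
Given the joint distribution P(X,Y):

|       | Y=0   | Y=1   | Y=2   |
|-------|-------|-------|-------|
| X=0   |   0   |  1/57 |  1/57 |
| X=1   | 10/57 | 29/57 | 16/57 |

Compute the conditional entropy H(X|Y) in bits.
0.2072 bits

H(X|Y) = H(X,Y) - H(Y)

H(X,Y) = -Σ_{x,y} P(x,y) log₂ P(x,y). Per-cell terms -P(x,y)·log₂P(x,y):
  X=0: 0.00000, 0.10233, 0.10233
  X=1: 0.44052, 0.49601, 0.51450
  (cells with P = 0 contribute 0)
Sum of the 6 terms: H(X,Y) = 1.6557 bits

Marginal of Y (column sums):
  P(Y=0) = 0 + 10/57 = 10/57
  P(Y=1) = 1/57 + 29/57 = 10/19
  P(Y=2) = 1/57 + 16/57 = 17/57
H(Y) = -[(10/57)·log₂(10/57) + (10/19)·log₂(10/19) + (17/57)·log₂(17/57)]
  = 0.44052 + 0.48737 + 0.52057 = 1.4485 bits

H(X|Y) = H(X,Y) - H(Y) = 1.6557 - 1.4485 = 0.2072 bits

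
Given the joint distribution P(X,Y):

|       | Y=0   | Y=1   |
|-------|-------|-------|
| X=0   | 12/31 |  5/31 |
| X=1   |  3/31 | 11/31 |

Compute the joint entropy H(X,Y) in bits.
1.8110 bits

H(X,Y) = -Σ_{x,y} P(x,y) log₂ P(x,y). Per-cell terms -P(x,y)·log₂P(x,y):
  X=0: 0.53003, 0.42456
  X=1: 0.32605, 0.53040
Sum of the 4 terms: H(X,Y) = 1.8110 bits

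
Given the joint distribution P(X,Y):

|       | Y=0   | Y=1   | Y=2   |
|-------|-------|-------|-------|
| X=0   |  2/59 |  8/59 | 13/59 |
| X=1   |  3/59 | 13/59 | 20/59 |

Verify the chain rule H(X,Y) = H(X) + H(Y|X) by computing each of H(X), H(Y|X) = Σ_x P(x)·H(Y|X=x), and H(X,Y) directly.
H(X) = 0.9647 bits, H(Y|X) = 1.3009 bits, H(X,Y) = 2.2656 bits

Marginal of X (row sums):
  P(X=0) = 2/59 + 8/59 + 13/59 = 23/59
  P(X=1) = 3/59 + 13/59 + 20/59 = 36/59
H(X) = -[(23/59)·log₂(23/59) + (36/59)·log₂(36/59)]
  = 0.5298 + 0.4349 = 0.9647 bits

H(Y|X) = Σ_x P(x)·H(Y|X=x):
  X=0: P(X=0) = 23/59, P(Y|X=0) = (2/23, 8/23, 13/23) → H(Y|X=0) = 1.3016
  X=1: P(X=1) = 36/59, P(Y|X=1) = (1/12, 13/36, 5/9) → H(Y|X=1) = 1.3005
H(Y|X) = (23/59)·1.3016 + (36/59)·1.3005 = 1.3009 bits

H(X,Y) = -Σ_{x,y} P(x,y) log₂ P(x,y). Per-cell terms -P(x,y)·log₂P(x,y):
  X=0: 0.1655, 0.3909, 0.4808
  X=1: 0.2185, 0.4808, 0.5291
Sum of the 6 terms: H(X,Y) = 2.2656 bits

Chain rule check:
  H(X) + H(Y|X) = 0.9647 + 1.3009 = 2.2656 bits
  H(X,Y) = 2.2656 bits
✓ Chain rule verified.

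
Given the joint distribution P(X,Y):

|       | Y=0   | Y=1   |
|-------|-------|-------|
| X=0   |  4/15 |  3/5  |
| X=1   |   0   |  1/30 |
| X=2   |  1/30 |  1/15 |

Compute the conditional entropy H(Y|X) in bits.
0.8636 bits

H(Y|X) = H(X,Y) - H(X)

H(X,Y) = -Σ_{x,y} P(x,y) log₂ P(x,y). Per-cell terms -P(x,y)·log₂P(x,y):
  X=0: 0.50850, 0.44218
  X=1: 0.00000, 0.16356
  X=2: 0.16356, 0.26046
  (cells with P = 0 contribute 0)
Sum of the 6 terms: H(X,Y) = 1.5383 bits

Marginal of X (row sums):
  P(X=0) = 4/15 + 3/5 = 13/15
  P(X=1) = 0 + 1/30 = 1/30
  P(X=2) = 1/30 + 1/15 = 1/10
H(X) = -[(13/15)·log₂(13/15) + (1/30)·log₂(1/30) + (1/10)·log₂(1/10)]
  = 0.17892 + 0.16356 + 0.33219 = 0.6747 bits

H(Y|X) = H(X,Y) - H(X) = 1.5383 - 0.6747 = 0.8636 bits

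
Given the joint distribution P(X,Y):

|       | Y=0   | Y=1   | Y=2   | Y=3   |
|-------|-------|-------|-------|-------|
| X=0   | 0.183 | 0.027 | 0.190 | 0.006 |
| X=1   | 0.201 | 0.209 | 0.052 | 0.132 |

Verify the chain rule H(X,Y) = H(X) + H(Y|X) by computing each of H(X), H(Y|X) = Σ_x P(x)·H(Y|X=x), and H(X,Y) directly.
H(X) = 0.9744 bits, H(Y|X) = 1.6589 bits, H(X,Y) = 2.6333 bits

Marginal of X (row sums):
  P(X=0) = 0.183 + 0.027 + 0.190 + 0.006 = 0.406
  P(X=1) = 0.201 + 0.209 + 0.052 + 0.132 = 0.594
H(X) = -[0.406·log₂(0.406) + 0.594·log₂(0.594)]
  = 0.5280 + 0.4464 = 0.9744 bits

H(Y|X) = Σ_x P(x)·H(Y|X=x):
  X=0: P(X=0) = 0.406, P(Y|X=0) = (183/406, 27/406, 95/203, 3/203) → H(Y|X=0) = 1.3808
  X=1: P(X=1) = 0.594, P(Y|X=1) = (67/198, 19/54, 26/297, 2/9) → H(Y|X=1) = 1.8490
H(Y|X) = 0.406·1.3808 + 0.594·1.8490 = 1.6589 bits

H(X,Y) = -Σ_{x,y} P(x,y) log₂ P(x,y). Per-cell terms -P(x,y)·log₂P(x,y):
  X=0: 0.4484, 0.1407, 0.4552, 0.0443
  X=1: 0.4653, 0.4720, 0.2218, 0.3856
Sum of the 8 terms: H(X,Y) = 2.6333 bits

Chain rule check:
  H(X) + H(Y|X) = 0.9744 + 1.6589 = 2.6333 bits
  H(X,Y) = 2.6333 bits
✓ Chain rule verified.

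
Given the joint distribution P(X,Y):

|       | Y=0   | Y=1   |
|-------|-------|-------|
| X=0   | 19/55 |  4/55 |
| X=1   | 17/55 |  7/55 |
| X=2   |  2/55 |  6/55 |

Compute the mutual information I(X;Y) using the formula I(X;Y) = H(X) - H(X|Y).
0.1154 bits

I(X;Y) = H(X) - H(X|Y)

Marginal of X (row sums):
  P(X=0) = 19/55 + 4/55 = 23/55
  P(X=1) = 17/55 + 7/55 = 24/55
  P(X=2) = 2/55 + 6/55 = 8/55
H(X) = -[(23/55)·log₂(23/55) + (24/55)·log₂(24/55) + (8/55)·log₂(8/55)]
  = 0.5259882 + 0.5220642 + 0.4045614 = 1.452614 bits

Marginal of Y (column sums):
  P(Y=0) = 19/55 + 17/55 + 2/55 = 38/55
  P(Y=1) = 4/55 + 7/55 + 6/55 = 17/55
H(X|Y) = Σ_y P(y)·H(X|Y=y):
  Y=0: P(Y=0) = 38/55, P(X|Y=0) = (1/2, 17/38, 1/19) → H(X|Y=0) = 1.2427304
  Y=1: P(Y=1) = 17/55, P(X|Y=1) = (4/17, 7/17, 6/17) → H(X|Y=1) = 1.5485652
H(X|Y) = (38/55)·1.2427304 + (17/55)·1.5485652 = 1.337261 bits

I(X;Y) = H(X) - H(X|Y) = 1.452614 - 1.337261 = 0.1154 bits

Cross-check via I(X;Y) = H(X) + H(Y) - H(X,Y): computing H(Y) from the column sums and H(X,Y) from the 6 cells in the same way gives H(Y) = 0.892121 bits and H(X,Y) = 2.229382 bits, so
I(X;Y) = 1.452614 + 0.892121 - 2.229382 = 0.1154 bits ✓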